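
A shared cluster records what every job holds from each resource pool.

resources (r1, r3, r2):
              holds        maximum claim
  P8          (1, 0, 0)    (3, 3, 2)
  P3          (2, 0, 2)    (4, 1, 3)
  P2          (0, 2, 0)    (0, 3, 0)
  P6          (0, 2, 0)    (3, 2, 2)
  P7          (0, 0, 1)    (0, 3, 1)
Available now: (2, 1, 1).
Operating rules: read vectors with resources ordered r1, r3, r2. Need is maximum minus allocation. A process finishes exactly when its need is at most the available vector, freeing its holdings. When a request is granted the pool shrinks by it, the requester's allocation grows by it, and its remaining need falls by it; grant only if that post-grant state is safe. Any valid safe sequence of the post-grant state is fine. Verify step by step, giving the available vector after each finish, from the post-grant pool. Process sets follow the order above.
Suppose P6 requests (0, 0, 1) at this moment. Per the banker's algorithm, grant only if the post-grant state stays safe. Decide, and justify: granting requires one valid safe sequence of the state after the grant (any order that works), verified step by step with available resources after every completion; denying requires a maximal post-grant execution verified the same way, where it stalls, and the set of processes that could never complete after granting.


GRANT: granting preserves safety; a valid post-grant sequence is P2, P7, P3, P6, P8.
Key observation: the transfer keeps a workable pool ((2, 1, 0)); P2 starts the safe sequence.
Step-by-step check of the post-grant state:
  pool = (2, 1, 0)
  run P2 (needs (0, 1, 0), free (2, 1, 0)); after release of (0, 2, 0) the pool is (2, 3, 0)
  run P7 (needs (0, 3, 0), free (2, 3, 0)); after release of (0, 0, 1) the pool is (2, 3, 1)
  run P3 (needs (2, 1, 1), free (2, 3, 1)); after release of (2, 0, 2) the pool is (4, 3, 3)
  run P6 (needs (3, 0, 1), free (4, 3, 3)); after release of (0, 2, 1) the pool is (4, 5, 4)
  run P8 (needs (2, 3, 2), free (4, 5, 4)); after release of (1, 0, 0) the pool is (5, 5, 4)


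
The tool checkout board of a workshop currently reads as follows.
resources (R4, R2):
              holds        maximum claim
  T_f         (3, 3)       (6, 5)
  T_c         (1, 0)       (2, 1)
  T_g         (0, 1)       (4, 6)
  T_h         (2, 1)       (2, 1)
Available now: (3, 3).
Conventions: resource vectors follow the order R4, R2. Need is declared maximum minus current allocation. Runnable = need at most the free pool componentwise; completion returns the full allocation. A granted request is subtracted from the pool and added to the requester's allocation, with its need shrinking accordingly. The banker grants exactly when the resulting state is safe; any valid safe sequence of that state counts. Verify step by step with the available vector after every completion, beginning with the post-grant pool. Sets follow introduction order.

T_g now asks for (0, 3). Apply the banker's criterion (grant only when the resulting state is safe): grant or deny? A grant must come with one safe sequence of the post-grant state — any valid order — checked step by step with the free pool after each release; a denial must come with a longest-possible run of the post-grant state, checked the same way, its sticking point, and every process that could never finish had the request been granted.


DENY — the pretend-granted state is unsafe.
Key observation: the wall is R2: completing T_h, T_c brings the pool only to (6, 1), and all the rest need more.
Pretend the grant happened; the run T_h, T_c goes as far as possible. Step-by-step check:
  pool = (3, 0)
  T_h needs (0, 0) <= (3, 0) -> finishes; pool += (2, 1) = (5, 1)
  T_c needs (1, 1) <= (5, 1) -> finishes; pool += (1, 0) = (6, 1)
  T_f still needs (3, 2) but only (6, 1) is free — short on R2
  T_g still needs (4, 2) but only (6, 1) is free — short on R2
Processes that could never finish after the grant: T_f and T_g.


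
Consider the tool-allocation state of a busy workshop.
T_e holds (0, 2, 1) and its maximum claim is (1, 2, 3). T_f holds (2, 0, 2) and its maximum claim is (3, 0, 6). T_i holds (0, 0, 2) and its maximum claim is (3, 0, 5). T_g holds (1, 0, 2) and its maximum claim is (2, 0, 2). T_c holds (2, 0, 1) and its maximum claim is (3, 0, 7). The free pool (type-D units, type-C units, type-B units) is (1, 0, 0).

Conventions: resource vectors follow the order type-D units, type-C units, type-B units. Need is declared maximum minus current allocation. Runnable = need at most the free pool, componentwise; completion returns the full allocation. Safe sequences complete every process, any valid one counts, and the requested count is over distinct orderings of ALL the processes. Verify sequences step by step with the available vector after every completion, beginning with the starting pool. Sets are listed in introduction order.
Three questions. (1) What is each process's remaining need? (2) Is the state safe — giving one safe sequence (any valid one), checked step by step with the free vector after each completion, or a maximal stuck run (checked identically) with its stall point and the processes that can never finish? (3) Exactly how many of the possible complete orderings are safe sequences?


(1) Remaining need (order type-D units, type-C units, type-B units):
  T_e: (1, 0, 2)
  T_f: (1, 0, 4)
  T_i: (3, 0, 3)
  T_g: (1, 0, 0)
  T_c: (1, 0, 6)
(2) The state is UNSAFE.
Key observation: after T_g, T_e the pool peaks at (2, 2, 3), and each blocked process is short somewhere: T_f on type-B units; T_i on type-D units; T_c on type-B units.
The run T_g, T_e cannot be extended any further. Verifying each step:
  pool = (1, 0, 0)
  T_g: need (1, 0, 0) fits (1, 0, 0); releases (1, 0, 2), pool now (2, 0, 2)
  T_e: need (1, 0, 2) fits (2, 0, 2); releases (0, 2, 1), pool now (2, 2, 3)
  T_f still needs (1, 0, 4) but only (2, 2, 3) is free — short on type-B units
  T_i still needs (3, 0, 3) but only (2, 2, 3) is free — short on type-D units
  T_c still needs (1, 0, 6) but only (2, 2, 3) is free — short on type-B units
Never able to finish: T_f, T_i and T_c.
(3) The exact count: 0 of the possible complete orderings are safe sequences.


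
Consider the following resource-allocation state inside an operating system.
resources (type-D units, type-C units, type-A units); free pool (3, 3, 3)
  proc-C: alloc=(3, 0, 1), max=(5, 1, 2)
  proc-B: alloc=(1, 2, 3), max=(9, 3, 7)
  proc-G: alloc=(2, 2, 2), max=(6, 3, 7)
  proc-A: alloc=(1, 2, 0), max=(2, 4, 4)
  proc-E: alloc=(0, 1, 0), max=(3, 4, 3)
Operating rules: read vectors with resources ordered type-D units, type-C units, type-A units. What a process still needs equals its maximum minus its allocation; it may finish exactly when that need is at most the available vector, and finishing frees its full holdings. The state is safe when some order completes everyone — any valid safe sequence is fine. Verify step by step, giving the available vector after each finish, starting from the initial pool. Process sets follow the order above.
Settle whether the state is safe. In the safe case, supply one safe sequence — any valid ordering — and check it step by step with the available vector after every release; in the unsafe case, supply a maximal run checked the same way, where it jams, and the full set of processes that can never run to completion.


UNSAFE.
Key observation: after proc-C, proc-A, proc-E the pool peaks at (7, 6, 4), and each blocked process is short somewhere: proc-B on type-D units; proc-G on type-A units.
Going as far as possible: proc-C, proc-A, proc-E; after that, nothing fits. Verifying each step:
  pool = (3, 3, 3)
  proc-C: need (2, 1, 1) fits (3, 3, 3); releases (3, 0, 1), pool now (6, 3, 4)
  proc-A: need (1, 2, 4) fits (6, 3, 4); releases (1, 2, 0), pool now (7, 5, 4)
  proc-E: need (3, 3, 3) fits (7, 5, 4); releases (0, 1, 0), pool now (7, 6, 4)
  proc-B cannot run: need (8, 1, 4) vs free (7, 6, 4) (insufficient type-D units)
  proc-G cannot run: need (4, 1, 5) vs free (7, 6, 4) (insufficient type-A units)
Processes that can never finish: proc-B and proc-G.


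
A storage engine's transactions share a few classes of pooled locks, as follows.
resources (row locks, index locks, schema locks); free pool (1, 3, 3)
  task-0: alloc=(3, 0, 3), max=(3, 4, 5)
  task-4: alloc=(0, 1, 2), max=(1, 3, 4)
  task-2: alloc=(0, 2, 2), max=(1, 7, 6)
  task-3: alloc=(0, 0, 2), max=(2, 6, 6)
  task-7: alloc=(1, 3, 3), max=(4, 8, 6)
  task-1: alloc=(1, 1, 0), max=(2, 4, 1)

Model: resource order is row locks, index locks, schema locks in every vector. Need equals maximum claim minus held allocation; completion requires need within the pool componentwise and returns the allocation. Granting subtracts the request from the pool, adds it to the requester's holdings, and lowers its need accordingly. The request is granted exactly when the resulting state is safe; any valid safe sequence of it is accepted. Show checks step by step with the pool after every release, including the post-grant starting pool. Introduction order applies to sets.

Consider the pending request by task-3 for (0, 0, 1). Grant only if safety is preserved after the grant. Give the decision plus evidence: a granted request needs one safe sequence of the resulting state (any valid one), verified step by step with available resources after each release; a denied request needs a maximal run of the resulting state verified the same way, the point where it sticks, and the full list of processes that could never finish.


GRANT: granting preserves safety; a valid post-grant sequence is task-4, task-1, task-0, task-7, task-2, task-3.
Key observation: after the grant the pool drops to (1, 3, 2), which still lets task-4 finish first and unwind the rest.
Verifying the post-grant state step by step:
  pool = (1, 3, 2)
  task-4 needs (1, 2, 2) <= (1, 3, 2) -> finishes; pool += (0, 1, 2) = (1, 4, 4)
  task-1 needs (1, 3, 1) <= (1, 4, 4) -> finishes; pool += (1, 1, 0) = (2, 5, 4)
  task-0 needs (0, 4, 2) <= (2, 5, 4) -> finishes; pool += (3, 0, 3) = (5, 5, 7)
  task-7 needs (3, 5, 3) <= (5, 5, 7) -> finishes; pool += (1, 3, 3) = (6, 8, 10)
  task-2 needs (1, 5, 4) <= (6, 8, 10) -> finishes; pool += (0, 2, 2) = (6, 10, 12)
  task-3 needs (2, 6, 3) <= (6, 10, 12) -> finishes; pool += (0, 0, 3) = (6, 10, 15)


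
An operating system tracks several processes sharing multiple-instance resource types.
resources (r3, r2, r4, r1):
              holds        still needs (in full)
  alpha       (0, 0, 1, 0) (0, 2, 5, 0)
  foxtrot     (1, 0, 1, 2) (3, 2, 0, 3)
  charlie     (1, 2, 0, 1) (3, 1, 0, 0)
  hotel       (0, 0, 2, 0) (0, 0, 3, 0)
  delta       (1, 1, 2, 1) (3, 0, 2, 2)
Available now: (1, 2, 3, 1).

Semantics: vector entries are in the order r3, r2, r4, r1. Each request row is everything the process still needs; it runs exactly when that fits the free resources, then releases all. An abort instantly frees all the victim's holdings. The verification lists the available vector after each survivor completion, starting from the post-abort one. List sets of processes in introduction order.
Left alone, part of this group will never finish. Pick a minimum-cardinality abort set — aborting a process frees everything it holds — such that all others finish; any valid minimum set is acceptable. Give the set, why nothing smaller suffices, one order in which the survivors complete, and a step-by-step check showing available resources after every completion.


Abort charlie and delta.
Key observation: no ordering could ever have run foxtrot before the abort of charlie and delta; with (2, 3, 2, 2) back in the pool it fits at step 1.
Minimality, checking each single-abort alternative: alpha alone leaves foxtrot blocked (short on r3 and r1); foxtrot alone leaves charlie blocked (short on r3); charlie alone leaves foxtrot blocked (short on r3 and r1); hotel alone leaves foxtrot blocked (short on r3 and r1); delta alone leaves foxtrot blocked (short on r3 and r1).
One survivor order: foxtrot, hotel, alpha. Walking it through (post-abort pool first):
  pool = (3, 5, 5, 3)
  foxtrot needs (3, 2, 0, 3) <= (3, 5, 5, 3) -> finishes; pool += (1, 0, 1, 2) = (4, 5, 6, 5)
  hotel needs (0, 0, 3, 0) <= (4, 5, 6, 5) -> finishes; pool += (0, 0, 2, 0) = (4, 5, 8, 5)
  alpha needs (0, 2, 5, 0) <= (4, 5, 8, 5) -> finishes; pool += (0, 0, 1, 0) = (4, 5, 9, 5)


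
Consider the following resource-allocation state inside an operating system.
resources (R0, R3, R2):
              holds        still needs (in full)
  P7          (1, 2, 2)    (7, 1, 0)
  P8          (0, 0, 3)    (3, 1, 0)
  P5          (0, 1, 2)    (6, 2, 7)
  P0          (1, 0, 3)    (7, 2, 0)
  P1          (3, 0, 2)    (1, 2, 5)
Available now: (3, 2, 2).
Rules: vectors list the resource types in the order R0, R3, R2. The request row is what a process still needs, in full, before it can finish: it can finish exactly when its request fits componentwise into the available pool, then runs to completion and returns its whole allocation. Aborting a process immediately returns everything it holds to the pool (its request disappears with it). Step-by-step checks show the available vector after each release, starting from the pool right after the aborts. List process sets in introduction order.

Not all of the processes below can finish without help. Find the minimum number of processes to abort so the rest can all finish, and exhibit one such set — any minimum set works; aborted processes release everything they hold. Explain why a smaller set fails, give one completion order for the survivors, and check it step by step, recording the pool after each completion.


Minimum abort set: P7.
Key observation: the returned (1, 2, 2) from P7 is what brings P0 — unrunnable before, under any order — into play at step 4.
Minimality: the empty abort set fails — the state is deadlocked as it stands.
The survivors complete as P8, P1, P5, P0. Verifying each step (starting from the post-abort pool):
  pool = (4, 4, 4)
  P8 needs (3, 1, 0) <= (4, 4, 4) -> finishes; pool += (0, 0, 3) = (4, 4, 7)
  P1 needs (1, 2, 5) <= (4, 4, 7) -> finishes; pool += (3, 0, 2) = (7, 4, 9)
  P5 needs (6, 2, 7) <= (7, 4, 9) -> finishes; pool += (0, 1, 2) = (7, 5, 11)
  P0 needs (7, 2, 0) <= (7, 5, 11) -> finishes; pool += (1, 0, 3) = (8, 5, 14)


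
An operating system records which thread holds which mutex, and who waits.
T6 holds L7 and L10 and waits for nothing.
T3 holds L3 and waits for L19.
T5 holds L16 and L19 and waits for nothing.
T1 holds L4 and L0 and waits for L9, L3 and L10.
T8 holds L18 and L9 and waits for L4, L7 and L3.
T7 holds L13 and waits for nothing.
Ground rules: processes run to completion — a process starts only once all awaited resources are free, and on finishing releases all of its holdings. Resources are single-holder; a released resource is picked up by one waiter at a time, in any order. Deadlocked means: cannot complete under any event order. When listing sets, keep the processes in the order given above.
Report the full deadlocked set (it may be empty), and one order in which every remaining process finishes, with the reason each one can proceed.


Deadlocked: T1 and T8.
Key observation: the wait chain closes on itself along T1 -> T8 -> T1; no other process is dragged down with it.
A valid finishing order for the others: T5, T3, T6, T7.
Step-by-step check:
  run T5 (it waits on nothing); releases L16 and L19
  T3: everything it awaited (L19) is free; runs, freeing L3
  run T6 (it waits on nothing); releases L7 and L10
  run T7 (it waits on nothing); releases L13


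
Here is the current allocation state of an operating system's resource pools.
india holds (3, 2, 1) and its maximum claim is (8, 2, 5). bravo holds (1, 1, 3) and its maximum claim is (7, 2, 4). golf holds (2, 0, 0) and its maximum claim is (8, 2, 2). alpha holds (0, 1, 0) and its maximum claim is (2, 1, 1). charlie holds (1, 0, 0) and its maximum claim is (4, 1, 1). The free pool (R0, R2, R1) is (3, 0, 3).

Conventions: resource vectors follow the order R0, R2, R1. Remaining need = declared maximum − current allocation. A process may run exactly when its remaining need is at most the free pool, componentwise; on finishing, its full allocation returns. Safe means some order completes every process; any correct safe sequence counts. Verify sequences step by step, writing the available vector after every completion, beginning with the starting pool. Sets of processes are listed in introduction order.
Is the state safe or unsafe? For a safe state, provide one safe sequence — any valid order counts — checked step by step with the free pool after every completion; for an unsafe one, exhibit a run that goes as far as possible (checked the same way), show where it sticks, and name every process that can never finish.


UNSAFE — no complete ordering exists.
Key observation: even finishing alpha, charlie leaves just (4, 1, 3) free — too little R0 for any of the remaining processes.
A maximal execution: alpha, charlie — then nothing else fits. Verifying each step:
  pool = (3, 0, 3)
  run alpha (needs (2, 0, 1), free (3, 0, 3)); after release of (0, 1, 0) the pool is (3, 1, 3)
  run charlie (needs (3, 1, 1), free (3, 1, 3)); after release of (1, 0, 0) the pool is (4, 1, 3)
  india still needs (5, 0, 4) but only (4, 1, 3) is free — short on R0 and R1
  bravo still needs (6, 1, 1) but only (4, 1, 3) is free — short on R0
  golf still needs (6, 2, 2) but only (4, 1, 3) is free — short on R0 and R2
Processes that can never finish: india, bravo and golf.


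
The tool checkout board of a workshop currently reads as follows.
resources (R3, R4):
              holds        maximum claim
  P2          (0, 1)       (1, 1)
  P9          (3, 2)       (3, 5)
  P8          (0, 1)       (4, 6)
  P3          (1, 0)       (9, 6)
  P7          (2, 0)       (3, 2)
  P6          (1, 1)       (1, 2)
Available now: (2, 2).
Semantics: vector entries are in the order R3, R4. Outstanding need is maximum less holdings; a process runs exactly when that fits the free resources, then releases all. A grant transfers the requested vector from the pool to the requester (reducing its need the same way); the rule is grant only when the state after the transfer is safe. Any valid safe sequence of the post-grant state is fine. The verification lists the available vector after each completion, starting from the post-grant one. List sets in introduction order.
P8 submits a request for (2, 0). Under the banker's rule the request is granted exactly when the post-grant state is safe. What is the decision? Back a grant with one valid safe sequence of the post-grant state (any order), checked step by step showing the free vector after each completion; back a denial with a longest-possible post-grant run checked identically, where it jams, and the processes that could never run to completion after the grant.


GRANT. The post-grant state is safe; one safe sequence: P6, P7, P9, P2, P8, P3.
Key observation: after the grant the pool drops to (0, 2), which still lets P6 finish first and unwind the rest.
Step-by-step check of the post-grant state:
  pool = (0, 2)
  P6: need (0, 1) fits (0, 2); releases (1, 1), pool now (1, 3)
  P7: need (1, 2) fits (1, 3); releases (2, 0), pool now (3, 3)
  P9: need (0, 3) fits (3, 3); releases (3, 2), pool now (6, 5)
  P2: need (1, 0) fits (6, 5); releases (0, 1), pool now (6, 6)
  P8: need (2, 5) fits (6, 6); releases (2, 1), pool now (8, 7)
  P3: need (8, 6) fits (8, 7); releases (1, 0), pool now (9, 7)


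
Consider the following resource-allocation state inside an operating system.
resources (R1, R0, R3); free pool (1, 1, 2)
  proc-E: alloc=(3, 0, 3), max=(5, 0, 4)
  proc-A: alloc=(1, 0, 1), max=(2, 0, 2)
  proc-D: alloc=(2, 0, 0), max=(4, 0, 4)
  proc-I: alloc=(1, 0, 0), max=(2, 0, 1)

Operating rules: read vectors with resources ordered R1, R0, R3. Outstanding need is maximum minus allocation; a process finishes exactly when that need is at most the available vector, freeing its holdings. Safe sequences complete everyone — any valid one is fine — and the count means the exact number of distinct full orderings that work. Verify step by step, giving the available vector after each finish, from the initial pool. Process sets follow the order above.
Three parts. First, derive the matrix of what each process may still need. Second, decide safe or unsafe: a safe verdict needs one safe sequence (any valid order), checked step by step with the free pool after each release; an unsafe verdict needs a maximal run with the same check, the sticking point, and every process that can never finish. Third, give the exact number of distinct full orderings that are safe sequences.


(1) Remaining need (order R1, R0, R3):
  proc-E: (2, 0, 1)
  proc-A: (1, 0, 1)
  proc-D: (2, 0, 4)
  proc-I: (1, 0, 1)
(2) The state is SAFE; one workable sequence: proc-I, proc-E, proc-D, proc-A.
Key observation: proc-I marks the first exact bind of the order: its need (1, 0, 1) fits the free (1, 1, 2) with zero slack on a requested resource.
Check, step by step:
  pool = (1, 1, 2)
  proc-I: need (1, 0, 1) fits (1, 1, 2); releases (1, 0, 0), pool now (2, 1, 2)
  proc-E: need (2, 0, 1) fits (2, 1, 2); releases (3, 0, 3), pool now (5, 1, 5)
  proc-D: need (2, 0, 4) fits (5, 1, 5); releases (2, 0, 0), pool now (7, 1, 5)
  proc-A: need (1, 0, 1) fits (7, 1, 5); releases (1, 0, 1), pool now (8, 1, 6)
(3) Exactly 6 of the possible complete orderings are safe sequences.


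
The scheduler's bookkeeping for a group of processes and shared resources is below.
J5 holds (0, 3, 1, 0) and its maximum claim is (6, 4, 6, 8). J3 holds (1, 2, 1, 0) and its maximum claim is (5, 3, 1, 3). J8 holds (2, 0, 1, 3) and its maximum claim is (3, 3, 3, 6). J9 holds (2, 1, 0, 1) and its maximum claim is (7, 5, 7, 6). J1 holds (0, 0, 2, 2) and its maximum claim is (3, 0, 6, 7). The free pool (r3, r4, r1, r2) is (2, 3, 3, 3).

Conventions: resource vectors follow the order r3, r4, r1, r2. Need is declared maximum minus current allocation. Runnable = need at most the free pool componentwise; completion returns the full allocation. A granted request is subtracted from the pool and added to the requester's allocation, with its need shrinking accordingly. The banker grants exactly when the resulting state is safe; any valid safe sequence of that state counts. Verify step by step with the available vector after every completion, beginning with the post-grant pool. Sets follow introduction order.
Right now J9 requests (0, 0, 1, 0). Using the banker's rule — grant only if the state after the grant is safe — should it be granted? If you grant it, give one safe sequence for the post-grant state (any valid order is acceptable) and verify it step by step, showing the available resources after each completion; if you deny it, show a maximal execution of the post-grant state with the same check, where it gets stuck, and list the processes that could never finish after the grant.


GRANT. The post-grant state is safe; one safe sequence: J8, J3, J1, J9, J5.
Key observation: granting shrinks the pool to (2, 3, 2, 3), yet J8 still fits and the chain goes through.
Step-by-step check of the post-grant state:
  pool = (2, 3, 2, 3)
  J8: need (1, 3, 2, 3) fits (2, 3, 2, 3); releases (2, 0, 1, 3), pool now (4, 3, 3, 6)
  J3: need (4, 1, 0, 3) fits (4, 3, 3, 6); releases (1, 2, 1, 0), pool now (5, 5, 4, 6)
  J1: need (3, 0, 4, 5) fits (5, 5, 4, 6); releases (0, 0, 2, 2), pool now (5, 5, 6, 8)
  J9: need (5, 4, 6, 5) fits (5, 5, 6, 8); releases (2, 1, 1, 1), pool now (7, 6, 7, 9)
  J5: need (6, 1, 5, 8) fits (7, 6, 7, 9); releases (0, 3, 1, 0), pool now (7, 9, 8, 9)


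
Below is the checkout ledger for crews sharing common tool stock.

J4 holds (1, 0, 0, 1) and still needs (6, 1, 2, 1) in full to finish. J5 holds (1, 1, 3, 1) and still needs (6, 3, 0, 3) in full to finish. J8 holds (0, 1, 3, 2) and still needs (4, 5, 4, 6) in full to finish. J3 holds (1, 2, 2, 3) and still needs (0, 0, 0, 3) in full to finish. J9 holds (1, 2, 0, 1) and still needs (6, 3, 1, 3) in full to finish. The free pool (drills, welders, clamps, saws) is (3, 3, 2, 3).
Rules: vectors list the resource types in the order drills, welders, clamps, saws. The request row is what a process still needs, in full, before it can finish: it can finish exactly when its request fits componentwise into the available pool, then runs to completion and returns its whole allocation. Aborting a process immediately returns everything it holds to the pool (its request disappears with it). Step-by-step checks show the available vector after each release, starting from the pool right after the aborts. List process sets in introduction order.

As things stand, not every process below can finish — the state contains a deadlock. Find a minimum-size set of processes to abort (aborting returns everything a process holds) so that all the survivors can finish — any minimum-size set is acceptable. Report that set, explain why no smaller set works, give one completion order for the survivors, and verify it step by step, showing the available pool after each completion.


The answer: abort J5 and J9.
Key observation: J4 was stuck for good until J5 and J9 gave back (2, 3, 3, 2); in the order shown it finishes at step 3.
Why nothing smaller works — every single abort fails: J4 alone leaves J5 blocked (short on drills); J5 alone leaves J4 blocked (short on drills); J8 alone leaves J4 blocked (short on drills); J3 alone leaves J4 blocked (short on drills); J9 alone leaves J4 blocked (short on drills).
Survivors finish in the order: J3, J8, J4. Verifying each step (pool after the aborts first):
  pool = (5, 6, 5, 5)
  J3: need (0, 0, 0, 3) fits (5, 6, 5, 5); releases (1, 2, 2, 3), pool now (6, 8, 7, 8)
  J8: need (4, 5, 4, 6) fits (6, 8, 7, 8); releases (0, 1, 3, 2), pool now (6, 9, 10, 10)
  J4: need (6, 1, 2, 1) fits (6, 9, 10, 10); releases (1, 0, 0, 1), pool now (7, 9, 10, 11)


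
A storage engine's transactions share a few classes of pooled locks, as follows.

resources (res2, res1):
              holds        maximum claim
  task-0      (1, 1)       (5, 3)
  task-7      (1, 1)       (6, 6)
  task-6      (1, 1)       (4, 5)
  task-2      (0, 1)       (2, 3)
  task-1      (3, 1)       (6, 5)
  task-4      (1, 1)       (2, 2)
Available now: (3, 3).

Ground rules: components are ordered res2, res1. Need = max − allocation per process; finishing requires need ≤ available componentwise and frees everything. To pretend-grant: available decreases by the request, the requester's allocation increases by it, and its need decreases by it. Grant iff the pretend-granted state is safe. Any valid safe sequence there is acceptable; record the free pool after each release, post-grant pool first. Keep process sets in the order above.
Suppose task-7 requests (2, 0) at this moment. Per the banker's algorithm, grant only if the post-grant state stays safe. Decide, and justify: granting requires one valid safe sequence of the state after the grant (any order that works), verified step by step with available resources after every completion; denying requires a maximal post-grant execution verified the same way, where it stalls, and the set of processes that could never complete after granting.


DENY — the pretend-granted state is unsafe.
Key observation: the pool after task-4, task-2 is (2, 5); every surviving request exceeds it in res2, so progress ends there.
On the post-grant state, task-4, task-2 is a maximal run — nothing extends it. Verifying each step:
  pool = (1, 3)
  run task-4 (needs (1, 1), free (1, 3)); after release of (1, 1) the pool is (2, 4)
  run task-2 (needs (2, 2), free (2, 4)); after release of (0, 1) the pool is (2, 5)
  task-0 cannot run: need (4, 2) vs free (2, 5) (insufficient res2)
  task-7 cannot run: need (3, 5) vs free (2, 5) (insufficient res2)
  task-6 cannot run: need (3, 4) vs free (2, 5) (insufficient res2)
  task-1 cannot run: need (3, 4) vs free (2, 5) (insufficient res2)
Processes that could never finish after the grant: task-0, task-7, task-6 and task-1.


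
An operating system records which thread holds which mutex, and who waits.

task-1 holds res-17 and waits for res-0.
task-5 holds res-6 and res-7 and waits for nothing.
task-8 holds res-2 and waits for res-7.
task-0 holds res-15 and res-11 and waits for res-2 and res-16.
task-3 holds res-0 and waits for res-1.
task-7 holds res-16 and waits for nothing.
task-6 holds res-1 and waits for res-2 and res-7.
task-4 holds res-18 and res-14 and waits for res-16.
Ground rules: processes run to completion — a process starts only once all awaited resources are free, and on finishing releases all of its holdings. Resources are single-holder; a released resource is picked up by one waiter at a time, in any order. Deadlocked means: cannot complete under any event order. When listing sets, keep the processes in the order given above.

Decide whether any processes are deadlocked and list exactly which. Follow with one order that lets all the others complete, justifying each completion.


Nothing here is deadlocked.
Key observation: all waits point, directly or indirectly, at processes that can finish, so nothing is permanently blocked.
The rest can finish in the order task-7, task-5, task-8, task-4, task-6, task-0, task-3, task-1.
Walking it through:
  run task-7 (it waits on nothing); releases res-16
  run task-5 (it waits on nothing); releases res-6 and res-7
  task-8: everything it awaited (res-7) is free; runs, freeing res-2
  task-4: everything it awaited (res-16) is free; runs, freeing res-18 and res-14
  task-6: everything it awaited (res-2 and res-7) is free; runs, freeing res-1
  task-0: everything it awaited (res-2 and res-16) is free; runs, freeing res-15 and res-11
  task-3: everything it awaited (res-1) is free; runs, freeing res-0
  task-1: everything it awaited (res-0) is free; runs, freeing res-17


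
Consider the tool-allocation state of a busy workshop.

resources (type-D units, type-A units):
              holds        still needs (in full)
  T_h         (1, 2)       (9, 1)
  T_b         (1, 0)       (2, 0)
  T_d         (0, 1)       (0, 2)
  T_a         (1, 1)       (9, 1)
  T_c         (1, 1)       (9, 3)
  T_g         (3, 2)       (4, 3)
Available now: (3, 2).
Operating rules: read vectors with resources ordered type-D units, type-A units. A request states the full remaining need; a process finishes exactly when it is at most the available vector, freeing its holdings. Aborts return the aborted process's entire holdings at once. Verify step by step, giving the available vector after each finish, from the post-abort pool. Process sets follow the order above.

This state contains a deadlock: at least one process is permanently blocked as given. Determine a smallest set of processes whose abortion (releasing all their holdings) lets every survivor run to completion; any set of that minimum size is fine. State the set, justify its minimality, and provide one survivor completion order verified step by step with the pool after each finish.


The answer: abort T_a and T_c.
Key observation: T_h had no path to completion before; after the abort of T_a and T_c ((2, 2) returned), step 3 is where it fits.
Why nothing smaller works — every single abort fails: T_h alone leaves T_a blocked (short on type-D units); T_b alone leaves T_h blocked (short on type-D units); T_d alone leaves T_h blocked (short on type-D units); T_a alone leaves T_h blocked (short on type-D units); T_c alone leaves T_h blocked (short on type-D units); T_g alone leaves T_h blocked (short on type-D units).
The survivors complete as T_b, T_g, T_h, T_d. Walking it through (starting from the post-abort pool):
  pool = (5, 4)
  T_b needs (2, 0) <= (5, 4) -> finishes; pool += (1, 0) = (6, 4)
  T_g needs (4, 3) <= (6, 4) -> finishes; pool += (3, 2) = (9, 6)
  T_h needs (9, 1) <= (9, 6) -> finishes; pool += (1, 2) = (10, 8)
  T_d needs (0, 2) <= (10, 8) -> finishes; pool += (0, 1) = (10, 9)


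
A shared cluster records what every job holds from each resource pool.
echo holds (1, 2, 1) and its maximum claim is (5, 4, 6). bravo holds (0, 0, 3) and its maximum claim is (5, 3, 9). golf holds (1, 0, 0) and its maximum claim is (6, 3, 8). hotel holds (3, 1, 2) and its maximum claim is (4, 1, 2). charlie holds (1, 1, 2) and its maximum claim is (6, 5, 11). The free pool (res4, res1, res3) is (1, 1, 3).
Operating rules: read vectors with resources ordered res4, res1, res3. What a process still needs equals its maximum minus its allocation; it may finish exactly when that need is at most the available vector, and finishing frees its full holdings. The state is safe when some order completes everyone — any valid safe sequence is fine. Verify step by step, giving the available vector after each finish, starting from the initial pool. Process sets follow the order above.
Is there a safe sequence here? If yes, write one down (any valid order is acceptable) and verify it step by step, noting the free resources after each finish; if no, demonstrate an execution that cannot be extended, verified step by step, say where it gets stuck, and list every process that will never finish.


SAFE — a valid safe sequence is hotel, echo, bravo, golf, charlie.
Key observation: the order's first zero-slack moment is hotel ((1, 0, 0) needed, (1, 1, 3) free — a requested resource with nothing to spare).
Check, step by step:
  pool = (1, 1, 3)
  hotel needs (1, 0, 0) <= (1, 1, 3) -> finishes; pool += (3, 1, 2) = (4, 2, 5)
  echo needs (4, 2, 5) <= (4, 2, 5) -> finishes; pool += (1, 2, 1) = (5, 4, 6)
  bravo needs (5, 3, 6) <= (5, 4, 6) -> finishes; pool += (0, 0, 3) = (5, 4, 9)
  golf needs (5, 3, 8) <= (5, 4, 9) -> finishes; pool += (1, 0, 0) = (6, 4, 9)
  charlie needs (5, 4, 9) <= (6, 4, 9) -> finishes; pool += (1, 1, 2) = (7, 5, 11)


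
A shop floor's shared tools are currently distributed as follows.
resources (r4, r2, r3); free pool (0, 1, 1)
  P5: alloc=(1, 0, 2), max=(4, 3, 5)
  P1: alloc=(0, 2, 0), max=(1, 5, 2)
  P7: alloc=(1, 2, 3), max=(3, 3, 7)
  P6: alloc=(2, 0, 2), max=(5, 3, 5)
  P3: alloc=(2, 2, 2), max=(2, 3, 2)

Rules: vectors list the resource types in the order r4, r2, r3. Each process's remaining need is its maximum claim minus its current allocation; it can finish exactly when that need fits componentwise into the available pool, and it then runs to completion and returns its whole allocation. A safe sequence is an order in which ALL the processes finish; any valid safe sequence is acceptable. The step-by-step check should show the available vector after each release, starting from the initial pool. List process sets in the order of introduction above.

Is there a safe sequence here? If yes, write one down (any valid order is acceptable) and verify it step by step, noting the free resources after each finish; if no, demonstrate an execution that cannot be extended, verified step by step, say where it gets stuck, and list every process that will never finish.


UNSAFE — no complete ordering exists.
Key observation: after P3, P1 the pool peaks at (2, 5, 3), and each blocked process is short somewhere: P5 on r4; P7 on r3; P6 on r4.
The run P3, P1 cannot be extended any further. Verifying each step:
  pool = (0, 1, 1)
  run P3 (needs (0, 1, 0), free (0, 1, 1)); after release of (2, 2, 2) the pool is (2, 3, 3)
  run P1 (needs (1, 3, 2), free (2, 3, 3)); after release of (0, 2, 0) the pool is (2, 5, 3)
  P5 still needs (3, 3, 3) but only (2, 5, 3) is free — short on r4
  P7 still needs (2, 1, 4) but only (2, 5, 3) is free — short on r3
  P6 still needs (3, 3, 3) but only (2, 5, 3) is free — short on r4
Never able to finish: P5, P7 and P6.


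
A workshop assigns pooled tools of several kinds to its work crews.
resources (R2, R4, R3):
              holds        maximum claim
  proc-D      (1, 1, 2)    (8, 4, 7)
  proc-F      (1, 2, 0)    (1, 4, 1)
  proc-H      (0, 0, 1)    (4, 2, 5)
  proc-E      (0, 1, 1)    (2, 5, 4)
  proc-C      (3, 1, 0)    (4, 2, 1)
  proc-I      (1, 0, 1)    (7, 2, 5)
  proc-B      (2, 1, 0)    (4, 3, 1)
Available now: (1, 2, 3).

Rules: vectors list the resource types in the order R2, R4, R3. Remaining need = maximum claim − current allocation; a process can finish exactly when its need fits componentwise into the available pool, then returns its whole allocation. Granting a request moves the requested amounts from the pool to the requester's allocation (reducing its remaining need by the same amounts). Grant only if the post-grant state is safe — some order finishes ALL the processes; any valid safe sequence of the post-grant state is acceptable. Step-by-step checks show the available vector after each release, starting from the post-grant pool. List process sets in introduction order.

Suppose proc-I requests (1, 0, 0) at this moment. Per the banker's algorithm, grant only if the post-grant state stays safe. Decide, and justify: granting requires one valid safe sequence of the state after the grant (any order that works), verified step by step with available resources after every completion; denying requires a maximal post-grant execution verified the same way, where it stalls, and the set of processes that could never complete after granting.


GRANT. The post-grant state is safe; one safe sequence: proc-F, proc-C, proc-E, proc-B, proc-I, proc-D, proc-H.
Key observation: even at the reduced pool (0, 2, 3), proc-F fits immediately, so safety survives the grant.
Check on the post-grant state, step by step:
  pool = (0, 2, 3)
  proc-F needs (0, 2, 1) <= (0, 2, 3) -> finishes; pool += (1, 2, 0) = (1, 4, 3)
  proc-C needs (1, 1, 1) <= (1, 4, 3) -> finishes; pool += (3, 1, 0) = (4, 5, 3)
  proc-E needs (2, 4, 3) <= (4, 5, 3) -> finishes; pool += (0, 1, 1) = (4, 6, 4)
  proc-B needs (2, 2, 1) <= (4, 6, 4) -> finishes; pool += (2, 1, 0) = (6, 7, 4)
  proc-I needs (5, 2, 4) <= (6, 7, 4) -> finishes; pool += (2, 0, 1) = (8, 7, 5)
  proc-D needs (7, 3, 5) <= (8, 7, 5) -> finishes; pool += (1, 1, 2) = (9, 8, 7)
  proc-H needs (4, 2, 4) <= (9, 8, 7) -> finishes; pool += (0, 0, 1) = (9, 8, 8)


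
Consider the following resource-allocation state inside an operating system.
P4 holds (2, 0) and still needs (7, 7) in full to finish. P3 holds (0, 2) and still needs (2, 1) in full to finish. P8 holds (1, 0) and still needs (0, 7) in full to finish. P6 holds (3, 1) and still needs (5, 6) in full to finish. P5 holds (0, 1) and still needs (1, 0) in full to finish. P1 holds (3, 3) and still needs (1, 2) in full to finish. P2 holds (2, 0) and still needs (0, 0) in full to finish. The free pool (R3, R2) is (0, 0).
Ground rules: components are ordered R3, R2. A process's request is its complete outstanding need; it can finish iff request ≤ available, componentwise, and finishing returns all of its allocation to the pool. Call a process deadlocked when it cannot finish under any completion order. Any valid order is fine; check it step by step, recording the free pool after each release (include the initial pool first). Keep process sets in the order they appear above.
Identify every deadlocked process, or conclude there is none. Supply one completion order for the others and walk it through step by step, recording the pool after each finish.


The deadlocked set is empty.
Key observation: P2 fits the free pool immediately, and its release cascades until everyone finishes.
One completion order for the rest: P2, P5, P3, P1, P6, P4, P8. Step-by-step check:
  pool = (0, 0)
  P2: need (0, 0) fits (0, 0); releases (2, 0), pool now (2, 0)
  P5: need (1, 0) fits (2, 0); releases (0, 1), pool now (2, 1)
  P3: need (2, 1) fits (2, 1); releases (0, 2), pool now (2, 3)
  P1: need (1, 2) fits (2, 3); releases (3, 3), pool now (5, 6)
  P6: need (5, 6) fits (5, 6); releases (3, 1), pool now (8, 7)
  P4: need (7, 7) fits (8, 7); releases (2, 0), pool now (10, 7)
  P8: need (0, 7) fits (10, 7); releases (1, 0), pool now (11, 7)


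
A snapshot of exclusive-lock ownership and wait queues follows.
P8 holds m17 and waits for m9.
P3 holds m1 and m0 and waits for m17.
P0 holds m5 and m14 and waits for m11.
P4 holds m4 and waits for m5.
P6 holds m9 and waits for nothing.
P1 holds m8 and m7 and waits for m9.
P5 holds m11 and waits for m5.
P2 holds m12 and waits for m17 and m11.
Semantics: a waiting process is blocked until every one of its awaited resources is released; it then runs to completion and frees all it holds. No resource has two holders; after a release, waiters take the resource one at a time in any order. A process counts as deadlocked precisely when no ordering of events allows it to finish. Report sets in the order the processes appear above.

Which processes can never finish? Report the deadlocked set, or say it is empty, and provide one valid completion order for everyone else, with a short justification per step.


The deadlocked set is P0, P4, P5 and P2.
Key observation: P0 -> P5 -> P0 is a circular wait — nothing in it can go first; P4 and P2 wait into the deadlock from upstream.
The rest can finish in the order P6, P8, P3, P1.
Step-by-step check:
  P6: no waits; runs immediately, freeing m9
  run P8 (all its waits — m9 — are resolved); releases m17
  run P3 (all its waits — m17 — are resolved); releases m1 and m0
  run P1 (all its waits — m9 — are resolved); releases m8 and m7
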